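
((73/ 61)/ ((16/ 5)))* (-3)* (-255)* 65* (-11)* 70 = -6987605625/ 488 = -14318863.99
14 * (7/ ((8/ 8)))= 98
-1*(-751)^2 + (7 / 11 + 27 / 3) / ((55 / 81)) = -341212019 / 605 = -563986.81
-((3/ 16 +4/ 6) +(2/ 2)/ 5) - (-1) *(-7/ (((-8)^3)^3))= -2122317719/ 2013265920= -1.05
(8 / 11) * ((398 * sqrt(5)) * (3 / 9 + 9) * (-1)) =-89152 * sqrt(5) / 33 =-6040.91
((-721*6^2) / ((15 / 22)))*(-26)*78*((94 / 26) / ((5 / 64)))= 89318541312 / 25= 3572741652.48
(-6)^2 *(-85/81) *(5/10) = -170/9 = -18.89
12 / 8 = 3 / 2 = 1.50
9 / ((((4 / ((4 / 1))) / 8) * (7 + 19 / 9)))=324 / 41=7.90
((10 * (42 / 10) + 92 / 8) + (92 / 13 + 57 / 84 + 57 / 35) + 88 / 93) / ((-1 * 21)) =-10803917 / 3554460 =-3.04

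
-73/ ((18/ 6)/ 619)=-45187/ 3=-15062.33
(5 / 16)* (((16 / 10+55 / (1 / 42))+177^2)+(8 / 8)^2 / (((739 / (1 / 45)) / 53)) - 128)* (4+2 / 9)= 10587384877 / 239436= 44218.02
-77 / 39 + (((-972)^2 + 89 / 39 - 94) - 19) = 12280727 / 13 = 944671.31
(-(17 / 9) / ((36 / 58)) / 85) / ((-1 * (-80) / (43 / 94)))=-1247 / 6091200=-0.00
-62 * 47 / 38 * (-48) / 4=17484 / 19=920.21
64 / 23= 2.78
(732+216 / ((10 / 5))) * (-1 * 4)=-3360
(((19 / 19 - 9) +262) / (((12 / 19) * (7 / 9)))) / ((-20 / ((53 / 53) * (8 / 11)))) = -7239 / 385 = -18.80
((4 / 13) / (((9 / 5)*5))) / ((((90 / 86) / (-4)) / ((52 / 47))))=-2752 / 19035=-0.14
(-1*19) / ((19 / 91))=-91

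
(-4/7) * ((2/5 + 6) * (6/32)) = -24/35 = -0.69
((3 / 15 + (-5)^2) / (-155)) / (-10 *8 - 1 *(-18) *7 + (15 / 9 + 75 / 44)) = -2376 / 721525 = -0.00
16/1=16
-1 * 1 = -1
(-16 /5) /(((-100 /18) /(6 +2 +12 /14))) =5.10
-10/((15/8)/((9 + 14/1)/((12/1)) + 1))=-140/9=-15.56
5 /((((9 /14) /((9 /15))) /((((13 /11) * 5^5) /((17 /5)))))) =2843750 /561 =5069.07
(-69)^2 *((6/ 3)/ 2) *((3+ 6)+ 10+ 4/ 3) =96807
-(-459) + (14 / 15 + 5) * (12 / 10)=11653 / 25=466.12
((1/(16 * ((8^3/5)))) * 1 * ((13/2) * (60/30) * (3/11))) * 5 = 975/90112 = 0.01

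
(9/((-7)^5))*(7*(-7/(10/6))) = 27/1715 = 0.02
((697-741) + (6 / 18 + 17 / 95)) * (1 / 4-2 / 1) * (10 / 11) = 43379 / 627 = 69.19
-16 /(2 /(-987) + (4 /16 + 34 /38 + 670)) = -1200192 /50343757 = -0.02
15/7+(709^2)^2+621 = 1768817318689/7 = 252688188384.14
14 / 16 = 7 / 8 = 0.88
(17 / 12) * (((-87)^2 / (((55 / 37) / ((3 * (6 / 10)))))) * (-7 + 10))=42848109 / 1100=38952.83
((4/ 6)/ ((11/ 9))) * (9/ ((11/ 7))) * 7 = 2646/ 121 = 21.87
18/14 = 1.29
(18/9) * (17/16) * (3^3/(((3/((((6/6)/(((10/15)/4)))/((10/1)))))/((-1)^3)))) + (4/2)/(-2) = -499/40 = -12.48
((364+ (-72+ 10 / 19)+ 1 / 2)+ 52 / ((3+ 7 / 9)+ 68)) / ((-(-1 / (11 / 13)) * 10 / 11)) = 22961323 / 83980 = 273.41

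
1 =1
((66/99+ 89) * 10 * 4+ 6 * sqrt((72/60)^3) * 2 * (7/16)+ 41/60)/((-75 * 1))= -71747/1500 - 21 * sqrt(30)/1250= -47.92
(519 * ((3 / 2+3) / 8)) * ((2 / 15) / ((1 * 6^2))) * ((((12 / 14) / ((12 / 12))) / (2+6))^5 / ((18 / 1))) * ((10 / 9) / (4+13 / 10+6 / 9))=7785 / 49290493952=0.00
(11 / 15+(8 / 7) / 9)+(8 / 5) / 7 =49 / 45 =1.09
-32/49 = -0.65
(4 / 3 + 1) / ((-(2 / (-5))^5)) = 21875 / 96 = 227.86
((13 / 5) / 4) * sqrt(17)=13 * sqrt(17) / 20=2.68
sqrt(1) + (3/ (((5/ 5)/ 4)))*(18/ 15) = 15.40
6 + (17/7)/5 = 227/35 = 6.49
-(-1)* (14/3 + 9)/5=2.73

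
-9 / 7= -1.29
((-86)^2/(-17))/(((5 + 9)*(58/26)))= -48074/3451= -13.93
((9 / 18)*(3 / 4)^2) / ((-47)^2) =9 / 70688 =0.00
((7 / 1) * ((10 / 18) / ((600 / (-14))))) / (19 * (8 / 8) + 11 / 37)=-259 / 55080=-0.00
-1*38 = -38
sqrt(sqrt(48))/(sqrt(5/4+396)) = 4 * sqrt(1589) * 3^(1/4)/1589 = 0.13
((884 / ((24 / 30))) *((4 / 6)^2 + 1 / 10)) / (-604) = -10829 / 10872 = -1.00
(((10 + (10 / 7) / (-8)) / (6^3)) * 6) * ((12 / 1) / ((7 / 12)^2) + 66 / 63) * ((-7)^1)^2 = 733975 / 1512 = 485.43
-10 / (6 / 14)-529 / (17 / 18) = -29756 / 51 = -583.45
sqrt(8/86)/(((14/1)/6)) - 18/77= -18/77+ 6 * sqrt(43)/301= -0.10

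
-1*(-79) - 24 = 55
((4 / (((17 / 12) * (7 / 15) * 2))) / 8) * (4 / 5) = 36 / 119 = 0.30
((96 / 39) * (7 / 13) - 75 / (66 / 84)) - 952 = -1944754 / 1859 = -1046.13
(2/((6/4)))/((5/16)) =64/15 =4.27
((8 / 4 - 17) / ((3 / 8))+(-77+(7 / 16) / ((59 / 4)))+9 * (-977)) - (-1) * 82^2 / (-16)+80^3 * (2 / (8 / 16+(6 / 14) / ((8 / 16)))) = 835364823 / 1121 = 745196.10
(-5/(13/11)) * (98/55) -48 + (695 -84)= 7221/13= 555.46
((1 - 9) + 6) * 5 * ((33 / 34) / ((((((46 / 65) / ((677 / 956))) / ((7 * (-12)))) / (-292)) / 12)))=-267140273400 / 93449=-2858674.50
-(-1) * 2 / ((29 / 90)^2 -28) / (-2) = 8100 / 225959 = 0.04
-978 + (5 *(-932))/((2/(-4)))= 8342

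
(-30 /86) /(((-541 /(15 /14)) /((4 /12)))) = 75 /325682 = 0.00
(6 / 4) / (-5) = -3 / 10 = -0.30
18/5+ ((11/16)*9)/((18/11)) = 1181/160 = 7.38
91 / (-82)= -91 / 82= -1.11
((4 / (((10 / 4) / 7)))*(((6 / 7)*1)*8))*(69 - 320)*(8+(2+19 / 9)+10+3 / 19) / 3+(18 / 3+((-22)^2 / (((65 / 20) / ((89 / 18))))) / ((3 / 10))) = -4689349066 / 33345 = -140631.25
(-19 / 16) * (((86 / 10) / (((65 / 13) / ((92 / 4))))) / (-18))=18791 / 7200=2.61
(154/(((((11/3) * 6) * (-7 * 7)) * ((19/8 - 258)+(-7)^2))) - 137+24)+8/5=-6445007/57855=-111.40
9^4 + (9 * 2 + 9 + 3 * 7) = 6609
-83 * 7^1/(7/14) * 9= -10458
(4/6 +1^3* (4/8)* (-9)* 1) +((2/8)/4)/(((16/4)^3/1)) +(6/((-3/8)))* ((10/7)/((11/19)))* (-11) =9256469/21504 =430.45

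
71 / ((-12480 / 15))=-71 / 832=-0.09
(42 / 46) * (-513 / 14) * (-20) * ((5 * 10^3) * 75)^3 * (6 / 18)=270527343750000000000 / 23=11762058423913043478.26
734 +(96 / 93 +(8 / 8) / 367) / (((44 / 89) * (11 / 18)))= 2030305531 / 2753234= 737.43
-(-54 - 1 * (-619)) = -565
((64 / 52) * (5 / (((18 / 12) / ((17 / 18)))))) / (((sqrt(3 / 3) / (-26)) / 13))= -35360 / 27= -1309.63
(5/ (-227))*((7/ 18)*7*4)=-490/ 2043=-0.24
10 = 10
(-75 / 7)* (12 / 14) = -450 / 49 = -9.18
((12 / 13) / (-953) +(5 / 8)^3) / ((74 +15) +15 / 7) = 372323 / 139549696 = 0.00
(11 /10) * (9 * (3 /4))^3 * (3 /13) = 78.07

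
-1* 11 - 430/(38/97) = -21064/19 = -1108.63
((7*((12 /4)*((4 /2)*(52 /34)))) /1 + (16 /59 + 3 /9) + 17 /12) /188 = 265821 /754256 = 0.35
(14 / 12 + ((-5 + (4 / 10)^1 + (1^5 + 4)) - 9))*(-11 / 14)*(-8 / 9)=-4906 / 945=-5.19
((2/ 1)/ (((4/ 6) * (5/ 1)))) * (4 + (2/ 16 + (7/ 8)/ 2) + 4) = 411/ 80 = 5.14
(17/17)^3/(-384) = -1/384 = -0.00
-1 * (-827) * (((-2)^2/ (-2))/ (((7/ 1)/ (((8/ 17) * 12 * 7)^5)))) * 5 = -161902604341739520/ 1419857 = -114027401591.67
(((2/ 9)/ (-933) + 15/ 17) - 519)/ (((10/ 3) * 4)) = -7396081/ 190332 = -38.86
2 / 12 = 1 / 6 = 0.17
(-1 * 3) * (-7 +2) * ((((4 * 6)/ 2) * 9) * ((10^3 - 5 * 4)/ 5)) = 317520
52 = 52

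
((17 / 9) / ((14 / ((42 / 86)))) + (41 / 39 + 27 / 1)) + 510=601615 / 1118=538.12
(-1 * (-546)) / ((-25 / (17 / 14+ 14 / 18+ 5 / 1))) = -11453 / 75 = -152.71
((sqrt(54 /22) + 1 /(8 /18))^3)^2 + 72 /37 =183347145 * sqrt(33) /681472 + 312174810495 /201715712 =3093.15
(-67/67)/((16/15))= -15/16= -0.94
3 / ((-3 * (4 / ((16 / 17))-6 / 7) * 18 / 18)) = -28 / 95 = -0.29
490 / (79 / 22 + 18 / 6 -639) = -10780 / 13913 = -0.77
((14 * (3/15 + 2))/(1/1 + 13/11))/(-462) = -11/360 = -0.03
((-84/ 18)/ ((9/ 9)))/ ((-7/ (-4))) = -8/ 3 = -2.67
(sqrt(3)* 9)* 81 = 1262.67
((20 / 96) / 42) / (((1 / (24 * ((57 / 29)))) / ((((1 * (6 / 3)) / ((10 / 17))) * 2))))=323 / 203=1.59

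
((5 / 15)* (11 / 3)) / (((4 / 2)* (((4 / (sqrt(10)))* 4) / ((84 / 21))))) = 11* sqrt(10) / 72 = 0.48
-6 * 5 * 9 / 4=-67.50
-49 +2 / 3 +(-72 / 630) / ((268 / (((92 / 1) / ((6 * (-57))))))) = -19381379 / 400995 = -48.33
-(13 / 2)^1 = -13 / 2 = -6.50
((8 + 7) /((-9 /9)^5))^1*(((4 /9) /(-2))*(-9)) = -30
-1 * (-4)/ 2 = 2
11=11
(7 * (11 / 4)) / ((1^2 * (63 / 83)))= 913 / 36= 25.36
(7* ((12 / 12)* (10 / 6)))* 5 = 175 / 3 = 58.33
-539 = -539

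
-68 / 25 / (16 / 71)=-1207 / 100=-12.07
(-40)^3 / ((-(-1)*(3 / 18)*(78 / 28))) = -1792000 / 13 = -137846.15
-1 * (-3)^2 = -9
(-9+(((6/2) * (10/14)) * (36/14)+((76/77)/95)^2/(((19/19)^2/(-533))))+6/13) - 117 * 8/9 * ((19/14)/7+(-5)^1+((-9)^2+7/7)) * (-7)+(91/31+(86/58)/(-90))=56196.98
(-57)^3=-185193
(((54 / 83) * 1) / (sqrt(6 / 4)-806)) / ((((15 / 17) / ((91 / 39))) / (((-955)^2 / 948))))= -17495193170 / 8519306833-21706195 * sqrt(6) / 17038613666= -2.06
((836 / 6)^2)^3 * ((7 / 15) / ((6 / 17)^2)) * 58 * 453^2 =3567594372849111388811104 / 10935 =326254629432931997147.79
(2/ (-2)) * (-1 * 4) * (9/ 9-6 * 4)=-92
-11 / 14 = -0.79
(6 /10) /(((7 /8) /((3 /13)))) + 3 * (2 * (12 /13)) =2592 /455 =5.70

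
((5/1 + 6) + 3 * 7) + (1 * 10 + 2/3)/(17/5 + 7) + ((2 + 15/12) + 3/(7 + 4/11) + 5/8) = 104761/2808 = 37.31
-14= -14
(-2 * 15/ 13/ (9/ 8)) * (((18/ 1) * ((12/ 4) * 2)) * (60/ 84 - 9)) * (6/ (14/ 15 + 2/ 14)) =15033600/ 1469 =10233.90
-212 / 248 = -53 / 62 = -0.85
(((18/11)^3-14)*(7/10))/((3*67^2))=-44807/89622885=-0.00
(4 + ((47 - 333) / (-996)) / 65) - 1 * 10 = -14929 / 2490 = -6.00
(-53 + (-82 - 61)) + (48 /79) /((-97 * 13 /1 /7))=-19525660 /99619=-196.00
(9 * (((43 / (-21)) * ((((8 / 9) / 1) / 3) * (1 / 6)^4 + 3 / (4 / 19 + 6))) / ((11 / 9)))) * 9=-243767 / 3717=-65.58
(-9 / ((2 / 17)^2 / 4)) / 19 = -2601 / 19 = -136.89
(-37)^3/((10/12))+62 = -303608/5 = -60721.60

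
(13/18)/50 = 0.01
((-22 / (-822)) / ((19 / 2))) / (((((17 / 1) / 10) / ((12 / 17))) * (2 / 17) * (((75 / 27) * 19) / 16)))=12672 / 4203845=0.00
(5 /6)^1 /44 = 5 /264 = 0.02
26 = 26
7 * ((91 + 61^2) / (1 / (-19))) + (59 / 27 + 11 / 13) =-177954532 / 351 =-506992.97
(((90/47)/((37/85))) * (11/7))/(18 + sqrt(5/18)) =27264600/70932071 - 252450 * sqrt(10)/70932071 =0.37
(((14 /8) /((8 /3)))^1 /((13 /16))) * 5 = 105 /26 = 4.04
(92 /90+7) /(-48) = -361 /2160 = -0.17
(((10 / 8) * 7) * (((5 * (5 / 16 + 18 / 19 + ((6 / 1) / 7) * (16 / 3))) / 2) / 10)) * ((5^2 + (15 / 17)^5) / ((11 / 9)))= 133193552625 / 499789664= 266.50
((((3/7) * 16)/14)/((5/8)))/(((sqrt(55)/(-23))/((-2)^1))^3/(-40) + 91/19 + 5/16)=53972422656 * sqrt(55)/126906537023582855 + 19493100583206912/126906537023582855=0.15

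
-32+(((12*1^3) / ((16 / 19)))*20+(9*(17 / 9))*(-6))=151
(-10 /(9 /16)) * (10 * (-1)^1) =1600 /9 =177.78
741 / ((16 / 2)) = 741 / 8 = 92.62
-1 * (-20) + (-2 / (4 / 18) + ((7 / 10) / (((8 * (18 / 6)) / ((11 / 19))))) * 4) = 12617 / 1140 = 11.07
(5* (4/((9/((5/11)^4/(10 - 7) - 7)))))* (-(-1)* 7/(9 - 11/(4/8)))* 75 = 1073926000/1712997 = 626.93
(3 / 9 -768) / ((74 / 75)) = -57575 / 74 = -778.04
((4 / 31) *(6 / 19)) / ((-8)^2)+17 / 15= 80149 / 70680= 1.13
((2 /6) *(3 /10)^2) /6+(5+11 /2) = 2101 /200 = 10.50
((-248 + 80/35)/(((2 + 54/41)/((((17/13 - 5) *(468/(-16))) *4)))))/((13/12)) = -45696960/1547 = -29539.08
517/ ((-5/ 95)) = -9823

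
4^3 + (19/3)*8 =344/3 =114.67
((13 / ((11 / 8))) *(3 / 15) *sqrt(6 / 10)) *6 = 624 *sqrt(15) / 275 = 8.79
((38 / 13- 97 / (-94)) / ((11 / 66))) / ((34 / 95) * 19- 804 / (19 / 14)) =-1377405 / 33992374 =-0.04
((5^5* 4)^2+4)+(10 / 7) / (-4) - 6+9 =2187500093 / 14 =156250006.64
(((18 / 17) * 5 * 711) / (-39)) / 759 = -0.13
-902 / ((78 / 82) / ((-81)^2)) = -80879634 / 13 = -6221510.31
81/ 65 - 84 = -82.75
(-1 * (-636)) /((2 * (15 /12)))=1272 /5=254.40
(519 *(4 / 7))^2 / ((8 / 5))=54971.63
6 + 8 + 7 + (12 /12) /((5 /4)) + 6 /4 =233 /10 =23.30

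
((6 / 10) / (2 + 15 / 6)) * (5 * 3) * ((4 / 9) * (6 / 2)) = 8 / 3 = 2.67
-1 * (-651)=651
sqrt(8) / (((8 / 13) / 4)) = 13 *sqrt(2) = 18.38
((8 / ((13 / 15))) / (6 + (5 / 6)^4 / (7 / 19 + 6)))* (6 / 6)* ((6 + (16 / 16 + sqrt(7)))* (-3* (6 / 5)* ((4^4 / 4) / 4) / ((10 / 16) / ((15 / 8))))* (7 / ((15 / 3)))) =-3545.26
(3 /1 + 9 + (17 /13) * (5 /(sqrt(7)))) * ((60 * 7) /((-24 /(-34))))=7225 * sqrt(7) /13 + 7140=8610.43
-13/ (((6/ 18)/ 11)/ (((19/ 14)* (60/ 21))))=-81510/ 49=-1663.47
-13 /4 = -3.25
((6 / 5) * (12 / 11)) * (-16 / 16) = -72 / 55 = -1.31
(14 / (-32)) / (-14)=1 / 32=0.03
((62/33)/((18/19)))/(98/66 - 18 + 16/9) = -589/4377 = -0.13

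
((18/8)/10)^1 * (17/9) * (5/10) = 17/80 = 0.21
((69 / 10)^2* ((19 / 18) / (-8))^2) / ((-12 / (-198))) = 2100659 / 153600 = 13.68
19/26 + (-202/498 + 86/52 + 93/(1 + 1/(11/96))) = 3996893/346359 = 11.54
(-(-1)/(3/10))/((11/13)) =130/33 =3.94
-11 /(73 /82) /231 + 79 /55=116597 /84315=1.38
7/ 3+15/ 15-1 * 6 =-8/ 3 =-2.67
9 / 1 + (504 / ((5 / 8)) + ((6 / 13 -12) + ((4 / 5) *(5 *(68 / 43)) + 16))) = 826.19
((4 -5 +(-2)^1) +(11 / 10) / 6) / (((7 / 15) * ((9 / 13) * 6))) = -2197 / 1512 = -1.45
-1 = -1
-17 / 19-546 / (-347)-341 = -2243738 / 6593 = -340.32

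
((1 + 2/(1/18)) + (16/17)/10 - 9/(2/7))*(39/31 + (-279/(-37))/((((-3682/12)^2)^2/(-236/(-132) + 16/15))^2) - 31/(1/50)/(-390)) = 14808663518400043803332749670587710779/505919457950607427967241220214870875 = 29.27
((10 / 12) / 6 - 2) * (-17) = 1139 / 36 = 31.64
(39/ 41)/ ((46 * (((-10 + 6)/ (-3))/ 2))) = 117/ 3772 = 0.03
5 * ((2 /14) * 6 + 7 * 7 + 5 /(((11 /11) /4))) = 2445 /7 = 349.29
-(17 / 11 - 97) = 1050 / 11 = 95.45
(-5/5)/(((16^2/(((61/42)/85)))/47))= -2867/913920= -0.00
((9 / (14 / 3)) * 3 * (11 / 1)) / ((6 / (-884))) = -65637 / 7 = -9376.71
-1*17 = -17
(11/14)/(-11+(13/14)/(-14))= -154/2169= -0.07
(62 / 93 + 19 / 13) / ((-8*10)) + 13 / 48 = 127 / 520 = 0.24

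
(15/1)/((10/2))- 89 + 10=-76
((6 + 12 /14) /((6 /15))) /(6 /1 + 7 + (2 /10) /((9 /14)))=5400 /4193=1.29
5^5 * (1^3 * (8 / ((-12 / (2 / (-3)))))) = 1388.89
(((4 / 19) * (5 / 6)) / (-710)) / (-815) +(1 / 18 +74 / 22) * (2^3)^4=1524362229793 / 108844065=14005.01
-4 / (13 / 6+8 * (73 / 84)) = -0.44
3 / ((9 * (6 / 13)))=13 / 18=0.72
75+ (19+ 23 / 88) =8295 / 88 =94.26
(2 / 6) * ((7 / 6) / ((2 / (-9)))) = -7 / 4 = -1.75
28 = 28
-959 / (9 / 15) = -4795 / 3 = -1598.33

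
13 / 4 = 3.25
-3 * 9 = -27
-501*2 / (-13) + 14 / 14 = 1015 / 13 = 78.08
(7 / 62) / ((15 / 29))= 203 / 930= 0.22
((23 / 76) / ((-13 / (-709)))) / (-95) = -16307 / 93860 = -0.17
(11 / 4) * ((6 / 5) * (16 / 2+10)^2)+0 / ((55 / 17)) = 5346 / 5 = 1069.20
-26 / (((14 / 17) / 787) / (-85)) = 14783795 / 7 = 2111970.71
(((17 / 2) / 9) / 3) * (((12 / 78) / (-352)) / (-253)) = 17 / 31258656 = 0.00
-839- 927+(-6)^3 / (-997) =-1760486 / 997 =-1765.78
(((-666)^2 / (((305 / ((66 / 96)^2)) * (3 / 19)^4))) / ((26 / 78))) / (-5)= -64762629987 / 97600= -663551.54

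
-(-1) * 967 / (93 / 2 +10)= 1934 / 113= 17.12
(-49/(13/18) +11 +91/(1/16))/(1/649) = 11804661/13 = 908050.85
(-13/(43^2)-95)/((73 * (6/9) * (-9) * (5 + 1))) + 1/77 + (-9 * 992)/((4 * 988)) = -17019828248/7701382689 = -2.21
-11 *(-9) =99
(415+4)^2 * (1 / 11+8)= 15624929 / 11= 1420448.09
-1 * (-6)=6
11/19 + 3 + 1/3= 223/57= 3.91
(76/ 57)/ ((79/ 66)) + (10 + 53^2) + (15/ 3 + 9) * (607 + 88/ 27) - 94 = 24038363/ 2133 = 11269.74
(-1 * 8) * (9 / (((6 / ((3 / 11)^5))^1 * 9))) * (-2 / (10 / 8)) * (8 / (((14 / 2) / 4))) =0.01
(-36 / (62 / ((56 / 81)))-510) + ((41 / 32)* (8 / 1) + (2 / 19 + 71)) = -9097495 / 21204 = -429.05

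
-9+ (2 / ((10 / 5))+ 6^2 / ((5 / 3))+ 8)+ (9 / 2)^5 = 298701 / 160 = 1866.88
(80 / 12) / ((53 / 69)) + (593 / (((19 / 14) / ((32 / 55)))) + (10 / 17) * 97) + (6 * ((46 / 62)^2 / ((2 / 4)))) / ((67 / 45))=19666100124318 / 60623257915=324.40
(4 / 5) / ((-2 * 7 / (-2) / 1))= 4 / 35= 0.11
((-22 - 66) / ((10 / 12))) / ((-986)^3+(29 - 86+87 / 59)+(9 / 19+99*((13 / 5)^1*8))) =591888 / 5372859126629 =0.00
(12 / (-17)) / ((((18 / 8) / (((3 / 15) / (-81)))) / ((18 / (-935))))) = -32 / 2145825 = -0.00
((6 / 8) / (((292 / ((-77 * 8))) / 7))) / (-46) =1617 / 6716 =0.24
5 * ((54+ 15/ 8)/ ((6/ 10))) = 3725/ 8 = 465.62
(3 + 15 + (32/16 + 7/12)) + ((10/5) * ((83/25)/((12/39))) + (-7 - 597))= -168551/300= -561.84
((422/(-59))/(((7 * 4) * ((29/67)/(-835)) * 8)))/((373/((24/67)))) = 528555/8934842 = 0.06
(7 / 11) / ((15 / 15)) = 7 / 11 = 0.64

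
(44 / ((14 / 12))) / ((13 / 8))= 2112 / 91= 23.21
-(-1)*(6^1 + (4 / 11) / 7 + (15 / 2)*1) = 2087 / 154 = 13.55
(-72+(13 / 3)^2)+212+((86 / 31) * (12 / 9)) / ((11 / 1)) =488321 / 3069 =159.11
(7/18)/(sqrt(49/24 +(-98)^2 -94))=7 * sqrt(1369734)/2054601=0.00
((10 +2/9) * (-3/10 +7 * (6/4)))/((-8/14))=-2737/15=-182.47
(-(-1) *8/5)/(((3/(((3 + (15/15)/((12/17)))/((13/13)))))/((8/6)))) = 424/135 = 3.14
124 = 124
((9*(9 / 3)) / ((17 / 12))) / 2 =162 / 17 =9.53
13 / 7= 1.86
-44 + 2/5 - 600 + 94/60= -19261/30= -642.03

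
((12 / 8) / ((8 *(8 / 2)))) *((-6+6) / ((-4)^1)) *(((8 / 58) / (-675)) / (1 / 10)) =0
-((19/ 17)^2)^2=-130321/ 83521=-1.56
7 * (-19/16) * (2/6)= -133/48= -2.77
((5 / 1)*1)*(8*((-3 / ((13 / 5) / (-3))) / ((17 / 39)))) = 317.65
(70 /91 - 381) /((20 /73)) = -360839 /260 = -1387.84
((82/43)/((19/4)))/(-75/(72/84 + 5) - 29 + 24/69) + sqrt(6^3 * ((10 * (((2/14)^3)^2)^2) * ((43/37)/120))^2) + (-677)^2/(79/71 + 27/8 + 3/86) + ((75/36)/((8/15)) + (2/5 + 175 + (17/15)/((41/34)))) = 43 * sqrt(6)/1024255252874 + 3524464099607932198243/34715895369254880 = 101523.06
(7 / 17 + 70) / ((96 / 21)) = 8379 / 544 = 15.40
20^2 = 400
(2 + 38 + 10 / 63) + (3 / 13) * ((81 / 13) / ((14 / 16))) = 445066 / 10647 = 41.80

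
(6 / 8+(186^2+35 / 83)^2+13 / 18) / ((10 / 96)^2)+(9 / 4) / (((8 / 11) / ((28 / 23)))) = 3495576789632129141 / 31689400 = 110307446326.91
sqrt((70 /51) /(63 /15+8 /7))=35 * sqrt(66) /561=0.51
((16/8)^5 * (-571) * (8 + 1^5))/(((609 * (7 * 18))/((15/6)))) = -22840/4263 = -5.36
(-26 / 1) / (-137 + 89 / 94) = 2444 / 12789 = 0.19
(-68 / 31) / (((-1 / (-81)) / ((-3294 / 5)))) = 18143352 / 155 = 117053.88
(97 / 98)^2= 9409 / 9604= 0.98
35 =35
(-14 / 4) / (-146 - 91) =7 / 474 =0.01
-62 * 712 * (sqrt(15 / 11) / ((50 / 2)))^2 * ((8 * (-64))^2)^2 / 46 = -4550328871550976 / 31625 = -143883916886.99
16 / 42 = 8 / 21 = 0.38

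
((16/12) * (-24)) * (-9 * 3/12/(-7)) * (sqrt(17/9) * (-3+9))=-144 * sqrt(17)/7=-84.82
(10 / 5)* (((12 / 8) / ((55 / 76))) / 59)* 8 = 1824 / 3245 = 0.56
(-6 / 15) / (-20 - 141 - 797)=1 / 2395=0.00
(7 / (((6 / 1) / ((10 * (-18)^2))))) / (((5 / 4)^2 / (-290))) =-701568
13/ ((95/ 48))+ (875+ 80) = 91349/ 95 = 961.57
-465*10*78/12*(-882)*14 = 373218300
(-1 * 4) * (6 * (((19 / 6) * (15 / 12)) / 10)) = -19 / 2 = -9.50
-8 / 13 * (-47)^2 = -17672 / 13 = -1359.38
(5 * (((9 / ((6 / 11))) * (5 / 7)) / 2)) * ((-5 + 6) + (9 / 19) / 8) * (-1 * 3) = -56925 / 608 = -93.63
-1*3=-3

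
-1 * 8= -8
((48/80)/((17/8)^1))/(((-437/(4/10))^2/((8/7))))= 768/2840663875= 0.00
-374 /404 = -187 /202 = -0.93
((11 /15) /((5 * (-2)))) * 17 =-187 /150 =-1.25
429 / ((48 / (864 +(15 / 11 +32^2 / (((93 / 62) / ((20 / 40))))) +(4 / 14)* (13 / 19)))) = 68861663 / 6384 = 10786.60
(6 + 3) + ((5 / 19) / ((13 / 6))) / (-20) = 4443 / 494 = 8.99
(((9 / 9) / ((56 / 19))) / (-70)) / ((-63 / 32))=38 / 15435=0.00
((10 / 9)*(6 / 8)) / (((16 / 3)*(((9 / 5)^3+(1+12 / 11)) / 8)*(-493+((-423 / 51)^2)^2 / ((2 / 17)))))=3070625 / 773295621644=0.00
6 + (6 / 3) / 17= 104 / 17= 6.12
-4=-4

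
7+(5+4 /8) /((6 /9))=61 /4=15.25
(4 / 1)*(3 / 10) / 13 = 6 / 65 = 0.09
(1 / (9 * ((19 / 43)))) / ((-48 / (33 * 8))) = -473 / 342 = -1.38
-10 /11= -0.91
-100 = -100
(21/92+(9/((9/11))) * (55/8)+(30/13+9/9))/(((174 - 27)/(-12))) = -189353/29302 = -6.46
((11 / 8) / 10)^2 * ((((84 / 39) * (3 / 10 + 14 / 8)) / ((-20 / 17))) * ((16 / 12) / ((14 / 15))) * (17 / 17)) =-0.10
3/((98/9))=27/98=0.28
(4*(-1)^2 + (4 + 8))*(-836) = -13376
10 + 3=13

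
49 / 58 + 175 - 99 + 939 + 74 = 63211 / 58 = 1089.84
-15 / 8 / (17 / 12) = -1.32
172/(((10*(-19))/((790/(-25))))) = 13588/475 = 28.61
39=39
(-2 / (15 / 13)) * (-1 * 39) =338 / 5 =67.60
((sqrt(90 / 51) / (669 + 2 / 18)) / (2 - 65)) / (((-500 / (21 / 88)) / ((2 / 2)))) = 3 * sqrt(510) / 4504456000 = 0.00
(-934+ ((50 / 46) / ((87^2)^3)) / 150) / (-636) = 1.47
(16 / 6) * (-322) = -2576 / 3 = -858.67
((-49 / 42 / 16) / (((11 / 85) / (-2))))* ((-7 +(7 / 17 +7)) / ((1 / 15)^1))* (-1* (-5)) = 6125 / 176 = 34.80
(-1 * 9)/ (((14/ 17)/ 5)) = -765/ 14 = -54.64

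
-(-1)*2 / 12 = 1 / 6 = 0.17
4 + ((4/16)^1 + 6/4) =23/4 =5.75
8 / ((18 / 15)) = 20 / 3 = 6.67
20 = 20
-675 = -675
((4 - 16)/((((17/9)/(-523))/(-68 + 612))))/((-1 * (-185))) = 1807488/185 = 9770.21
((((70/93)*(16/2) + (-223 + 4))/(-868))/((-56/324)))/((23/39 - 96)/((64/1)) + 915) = -166854168/107368523591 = -0.00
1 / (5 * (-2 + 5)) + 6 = 91 / 15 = 6.07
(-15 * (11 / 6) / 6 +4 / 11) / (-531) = 557 / 70092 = 0.01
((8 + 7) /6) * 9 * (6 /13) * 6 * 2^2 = 3240 /13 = 249.23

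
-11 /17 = -0.65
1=1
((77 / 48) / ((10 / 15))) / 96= 77 / 3072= 0.03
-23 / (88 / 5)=-115 / 88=-1.31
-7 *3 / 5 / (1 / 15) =-63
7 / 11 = 0.64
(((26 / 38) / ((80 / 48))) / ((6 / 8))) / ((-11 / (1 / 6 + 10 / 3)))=-182 / 1045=-0.17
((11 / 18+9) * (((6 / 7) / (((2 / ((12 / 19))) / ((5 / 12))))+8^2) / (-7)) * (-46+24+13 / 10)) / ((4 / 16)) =33928933 / 4655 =7288.71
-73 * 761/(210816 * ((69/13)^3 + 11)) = -122049941/74349743616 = -0.00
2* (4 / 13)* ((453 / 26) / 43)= 1812 / 7267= 0.25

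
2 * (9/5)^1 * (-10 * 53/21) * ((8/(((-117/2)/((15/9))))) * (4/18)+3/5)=-49.91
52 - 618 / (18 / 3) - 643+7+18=-669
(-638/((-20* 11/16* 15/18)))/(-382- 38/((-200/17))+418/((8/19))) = 928/10233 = 0.09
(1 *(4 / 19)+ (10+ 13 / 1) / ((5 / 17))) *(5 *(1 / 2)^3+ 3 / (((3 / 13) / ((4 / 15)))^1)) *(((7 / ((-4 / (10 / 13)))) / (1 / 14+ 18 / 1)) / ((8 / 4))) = -4595269 / 384560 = -11.95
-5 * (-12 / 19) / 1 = 3.16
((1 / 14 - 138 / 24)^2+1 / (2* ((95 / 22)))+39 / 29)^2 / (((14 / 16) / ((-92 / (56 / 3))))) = -365728855342450029 / 57149366478400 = -6399.53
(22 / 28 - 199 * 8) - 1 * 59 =-23103 / 14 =-1650.21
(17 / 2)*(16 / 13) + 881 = 11589 / 13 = 891.46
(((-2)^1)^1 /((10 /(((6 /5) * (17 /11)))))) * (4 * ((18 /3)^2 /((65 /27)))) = -396576 /17875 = -22.19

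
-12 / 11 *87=-1044 / 11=-94.91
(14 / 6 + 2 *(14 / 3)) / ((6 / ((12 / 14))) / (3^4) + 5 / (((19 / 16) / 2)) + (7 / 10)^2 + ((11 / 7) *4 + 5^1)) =12568500 / 21851077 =0.58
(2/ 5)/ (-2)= -1/ 5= -0.20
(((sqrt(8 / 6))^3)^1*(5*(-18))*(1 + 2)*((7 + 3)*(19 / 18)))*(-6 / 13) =15200*sqrt(3) / 13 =2025.17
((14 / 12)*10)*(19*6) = 1330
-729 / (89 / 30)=-21870 / 89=-245.73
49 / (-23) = -49 / 23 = -2.13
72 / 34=36 / 17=2.12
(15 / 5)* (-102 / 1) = -306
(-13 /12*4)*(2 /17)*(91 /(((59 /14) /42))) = -463736 /1003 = -462.35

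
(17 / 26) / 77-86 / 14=-12281 / 2002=-6.13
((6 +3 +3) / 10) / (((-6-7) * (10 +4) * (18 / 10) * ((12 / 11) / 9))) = -11 / 364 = -0.03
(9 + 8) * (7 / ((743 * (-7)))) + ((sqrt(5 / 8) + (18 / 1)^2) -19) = sqrt(10) / 4 + 226598 / 743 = 305.77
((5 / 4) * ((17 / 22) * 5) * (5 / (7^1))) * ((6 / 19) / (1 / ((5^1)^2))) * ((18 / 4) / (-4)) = -1434375 / 46816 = -30.64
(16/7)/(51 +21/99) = 264/5915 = 0.04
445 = 445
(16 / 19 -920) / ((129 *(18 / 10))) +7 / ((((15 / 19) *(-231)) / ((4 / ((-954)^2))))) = -364243607323 / 92016140535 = -3.96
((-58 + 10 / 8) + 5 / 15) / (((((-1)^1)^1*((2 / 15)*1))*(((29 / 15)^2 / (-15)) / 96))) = -137092500 / 841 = -163011.30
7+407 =414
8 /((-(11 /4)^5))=-8192 /161051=-0.05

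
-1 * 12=-12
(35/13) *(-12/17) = -420/221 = -1.90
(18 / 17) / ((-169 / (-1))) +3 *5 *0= 0.01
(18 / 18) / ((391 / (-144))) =-144 / 391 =-0.37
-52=-52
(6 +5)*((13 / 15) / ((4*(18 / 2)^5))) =0.00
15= 15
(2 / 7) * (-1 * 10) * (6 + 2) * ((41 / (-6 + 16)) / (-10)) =9.37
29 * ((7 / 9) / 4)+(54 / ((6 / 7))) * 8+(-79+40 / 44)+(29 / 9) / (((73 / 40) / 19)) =465.09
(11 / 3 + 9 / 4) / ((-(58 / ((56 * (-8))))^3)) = 199499776 / 73167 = 2726.64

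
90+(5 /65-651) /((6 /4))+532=7334 /39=188.05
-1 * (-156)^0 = -1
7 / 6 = 1.17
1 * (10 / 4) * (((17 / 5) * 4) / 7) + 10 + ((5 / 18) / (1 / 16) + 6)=1594 / 63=25.30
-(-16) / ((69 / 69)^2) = 16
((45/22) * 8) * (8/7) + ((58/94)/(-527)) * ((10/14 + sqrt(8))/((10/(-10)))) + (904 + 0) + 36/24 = 58 * sqrt(2)/24769 + 503614379/544918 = 924.21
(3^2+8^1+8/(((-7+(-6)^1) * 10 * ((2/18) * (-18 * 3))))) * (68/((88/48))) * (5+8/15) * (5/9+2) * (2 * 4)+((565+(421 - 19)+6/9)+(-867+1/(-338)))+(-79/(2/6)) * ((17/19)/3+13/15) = 3394990300001/47683350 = 71198.65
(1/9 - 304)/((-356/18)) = 2735/178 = 15.37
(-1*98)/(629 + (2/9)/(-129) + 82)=-113778/825469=-0.14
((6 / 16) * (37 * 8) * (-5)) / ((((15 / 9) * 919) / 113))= -40.95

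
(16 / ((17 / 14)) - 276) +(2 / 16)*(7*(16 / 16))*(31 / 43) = -1533303 / 5848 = -262.19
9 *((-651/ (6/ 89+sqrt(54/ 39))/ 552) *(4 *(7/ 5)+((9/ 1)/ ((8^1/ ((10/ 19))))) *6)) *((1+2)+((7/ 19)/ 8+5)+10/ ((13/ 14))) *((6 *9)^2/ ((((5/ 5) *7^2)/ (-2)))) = -390119599717173/ 36709223600+34720644374828397 *sqrt(26)/ 954439813600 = 174865.02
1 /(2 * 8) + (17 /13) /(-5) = -207 /1040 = -0.20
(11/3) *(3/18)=11/18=0.61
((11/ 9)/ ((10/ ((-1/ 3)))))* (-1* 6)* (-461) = -112.69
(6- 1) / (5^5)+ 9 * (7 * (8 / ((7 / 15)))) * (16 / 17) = 10800017 / 10625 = 1016.47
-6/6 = -1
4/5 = 0.80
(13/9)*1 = 13/9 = 1.44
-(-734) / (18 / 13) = 4771 / 9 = 530.11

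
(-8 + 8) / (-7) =0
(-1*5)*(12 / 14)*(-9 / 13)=270 / 91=2.97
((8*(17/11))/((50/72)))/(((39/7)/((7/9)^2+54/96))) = 360094/96525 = 3.73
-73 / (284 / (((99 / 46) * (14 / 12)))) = -16863 / 26128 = -0.65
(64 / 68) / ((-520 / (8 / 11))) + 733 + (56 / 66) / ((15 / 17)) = 80291587 / 109395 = 733.96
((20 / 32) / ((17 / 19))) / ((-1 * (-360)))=19 / 9792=0.00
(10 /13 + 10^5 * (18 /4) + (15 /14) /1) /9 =81900335 /1638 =50000.20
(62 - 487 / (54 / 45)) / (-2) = 2063 / 12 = 171.92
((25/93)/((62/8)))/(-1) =-100/2883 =-0.03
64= 64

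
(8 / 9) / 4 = 2 / 9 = 0.22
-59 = -59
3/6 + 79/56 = 107/56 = 1.91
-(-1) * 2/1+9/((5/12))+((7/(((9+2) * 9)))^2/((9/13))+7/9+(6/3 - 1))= 11195927/441045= 25.38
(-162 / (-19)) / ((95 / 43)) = 6966 / 1805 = 3.86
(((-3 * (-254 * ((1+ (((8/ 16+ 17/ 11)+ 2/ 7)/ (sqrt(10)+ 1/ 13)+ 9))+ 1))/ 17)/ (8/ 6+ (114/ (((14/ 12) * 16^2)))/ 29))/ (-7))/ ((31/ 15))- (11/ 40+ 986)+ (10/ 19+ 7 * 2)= -908508532203073273/ 911224586392120- 49503055680 * sqrt(10)/ 92229209149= -998.72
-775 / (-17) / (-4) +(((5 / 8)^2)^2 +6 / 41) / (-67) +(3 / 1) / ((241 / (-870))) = -1024828762137 / 46098264064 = -22.23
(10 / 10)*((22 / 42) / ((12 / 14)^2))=77 / 108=0.71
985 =985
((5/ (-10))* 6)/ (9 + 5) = -3/ 14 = -0.21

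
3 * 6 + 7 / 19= 349 / 19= 18.37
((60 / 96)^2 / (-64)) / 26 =-25 / 106496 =-0.00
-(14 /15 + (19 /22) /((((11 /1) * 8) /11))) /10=-2749 /26400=-0.10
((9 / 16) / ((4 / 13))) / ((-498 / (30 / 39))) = -15 / 5312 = -0.00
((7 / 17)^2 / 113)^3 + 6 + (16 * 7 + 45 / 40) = 33191108681156721 / 278624207179144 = 119.13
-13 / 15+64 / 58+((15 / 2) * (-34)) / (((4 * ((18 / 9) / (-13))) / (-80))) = -14420147 / 435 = -33149.76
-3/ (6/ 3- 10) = 3/ 8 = 0.38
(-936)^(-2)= 0.00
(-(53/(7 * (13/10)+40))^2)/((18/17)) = -2387650/2169729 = -1.10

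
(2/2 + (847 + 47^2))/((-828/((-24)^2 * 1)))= -48912/23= -2126.61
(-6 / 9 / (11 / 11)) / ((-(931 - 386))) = 2 / 1635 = 0.00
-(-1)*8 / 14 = 4 / 7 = 0.57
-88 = -88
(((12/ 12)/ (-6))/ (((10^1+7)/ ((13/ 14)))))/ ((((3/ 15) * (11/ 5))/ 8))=-650/ 3927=-0.17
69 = 69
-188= -188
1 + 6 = 7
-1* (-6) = 6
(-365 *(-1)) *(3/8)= 1095/8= 136.88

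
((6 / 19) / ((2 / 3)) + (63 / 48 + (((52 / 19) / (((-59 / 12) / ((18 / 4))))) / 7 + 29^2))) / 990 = 0.85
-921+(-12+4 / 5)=-4661 / 5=-932.20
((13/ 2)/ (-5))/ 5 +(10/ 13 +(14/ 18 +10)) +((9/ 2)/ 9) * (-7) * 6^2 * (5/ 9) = -343471/ 5850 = -58.71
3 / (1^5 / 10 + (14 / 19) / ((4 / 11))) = 285 / 202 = 1.41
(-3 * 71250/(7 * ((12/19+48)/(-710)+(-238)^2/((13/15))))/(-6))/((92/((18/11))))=9371334375/6766342452716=0.00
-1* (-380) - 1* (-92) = 472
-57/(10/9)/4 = -513/40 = -12.82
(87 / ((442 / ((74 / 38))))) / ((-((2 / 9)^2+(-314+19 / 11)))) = 0.00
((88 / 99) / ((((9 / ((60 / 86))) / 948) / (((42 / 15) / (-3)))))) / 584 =-8848 / 84753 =-0.10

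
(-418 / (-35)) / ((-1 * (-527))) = 0.02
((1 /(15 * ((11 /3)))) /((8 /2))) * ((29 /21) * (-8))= -58 /1155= -0.05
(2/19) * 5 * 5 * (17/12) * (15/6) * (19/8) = 22.14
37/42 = 0.88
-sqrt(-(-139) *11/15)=-sqrt(22935)/15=-10.10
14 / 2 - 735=-728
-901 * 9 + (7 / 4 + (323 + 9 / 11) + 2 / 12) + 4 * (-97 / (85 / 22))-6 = -88522307 / 11220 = -7889.69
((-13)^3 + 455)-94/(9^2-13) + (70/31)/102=-324265/186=-1743.36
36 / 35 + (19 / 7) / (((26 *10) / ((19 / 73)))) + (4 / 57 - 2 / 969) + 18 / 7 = 157529131 / 42913780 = 3.67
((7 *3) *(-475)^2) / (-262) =-18084.45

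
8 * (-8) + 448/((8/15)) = 776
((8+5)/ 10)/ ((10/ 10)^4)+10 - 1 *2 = 93/ 10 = 9.30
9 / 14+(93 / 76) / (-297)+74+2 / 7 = 3946121 / 52668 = 74.92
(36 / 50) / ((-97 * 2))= -9 / 2425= -0.00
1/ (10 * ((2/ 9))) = 9/ 20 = 0.45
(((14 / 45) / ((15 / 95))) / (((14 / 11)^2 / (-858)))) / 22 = -29887 / 630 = -47.44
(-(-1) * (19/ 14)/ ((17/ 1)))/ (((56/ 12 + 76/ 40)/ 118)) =33630/ 23443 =1.43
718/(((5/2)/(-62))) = -89032/5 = -17806.40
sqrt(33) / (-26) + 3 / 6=1 / 2 - sqrt(33) / 26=0.28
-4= -4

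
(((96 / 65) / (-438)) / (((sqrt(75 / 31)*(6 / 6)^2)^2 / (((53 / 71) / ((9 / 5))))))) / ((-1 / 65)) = 26288 / 699705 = 0.04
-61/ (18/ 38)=-1159/ 9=-128.78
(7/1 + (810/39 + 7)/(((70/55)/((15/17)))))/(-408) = -81223/1262352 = -0.06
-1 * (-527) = 527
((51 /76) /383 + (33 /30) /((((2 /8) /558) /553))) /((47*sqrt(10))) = 197603384079*sqrt(10) /68403800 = 9135.12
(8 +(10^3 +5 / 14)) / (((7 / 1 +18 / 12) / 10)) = 141170 / 119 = 1186.30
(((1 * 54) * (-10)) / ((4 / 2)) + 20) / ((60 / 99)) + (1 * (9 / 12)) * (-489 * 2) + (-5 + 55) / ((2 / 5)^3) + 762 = 397.25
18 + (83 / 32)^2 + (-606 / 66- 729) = -8036349 / 11264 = -713.45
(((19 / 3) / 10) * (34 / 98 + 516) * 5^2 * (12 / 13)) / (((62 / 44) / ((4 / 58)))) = 211516360 / 572663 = 369.36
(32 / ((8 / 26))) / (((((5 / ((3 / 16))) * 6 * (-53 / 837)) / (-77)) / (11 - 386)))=-62837775 / 212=-296404.60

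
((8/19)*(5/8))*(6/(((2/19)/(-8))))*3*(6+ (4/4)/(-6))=-2100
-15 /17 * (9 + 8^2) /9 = -365 /51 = -7.16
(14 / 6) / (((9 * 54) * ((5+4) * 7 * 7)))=1 / 91854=0.00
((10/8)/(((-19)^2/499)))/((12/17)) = 42415/17328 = 2.45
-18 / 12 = -3 / 2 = -1.50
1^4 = 1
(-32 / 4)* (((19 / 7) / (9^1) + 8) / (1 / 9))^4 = -249289842.04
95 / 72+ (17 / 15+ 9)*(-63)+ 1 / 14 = -1605263 / 2520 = -637.01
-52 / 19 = -2.74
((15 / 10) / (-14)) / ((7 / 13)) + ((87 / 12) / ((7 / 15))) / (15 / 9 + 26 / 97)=432069 / 55174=7.83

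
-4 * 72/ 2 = -144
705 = 705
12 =12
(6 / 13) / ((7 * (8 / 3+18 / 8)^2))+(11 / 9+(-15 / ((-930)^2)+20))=1163021180827 / 54795047580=21.22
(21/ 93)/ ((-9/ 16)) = -112/ 279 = -0.40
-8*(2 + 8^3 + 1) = -4120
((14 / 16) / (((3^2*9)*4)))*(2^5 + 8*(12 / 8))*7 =539 / 648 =0.83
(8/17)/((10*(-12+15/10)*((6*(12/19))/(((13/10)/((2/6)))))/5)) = -247/10710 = -0.02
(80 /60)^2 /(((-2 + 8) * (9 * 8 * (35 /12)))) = 4 /2835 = 0.00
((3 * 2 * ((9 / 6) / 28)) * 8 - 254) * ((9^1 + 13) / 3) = -38720 / 21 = -1843.81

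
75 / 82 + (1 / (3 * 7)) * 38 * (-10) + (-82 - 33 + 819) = 1182703 / 1722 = 686.82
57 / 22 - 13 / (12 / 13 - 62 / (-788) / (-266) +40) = 2788392253 / 1226617150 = 2.27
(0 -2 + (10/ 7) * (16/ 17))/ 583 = -78/ 69377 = -0.00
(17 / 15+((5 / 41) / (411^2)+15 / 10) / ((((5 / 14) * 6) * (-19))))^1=865720111 / 789536754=1.10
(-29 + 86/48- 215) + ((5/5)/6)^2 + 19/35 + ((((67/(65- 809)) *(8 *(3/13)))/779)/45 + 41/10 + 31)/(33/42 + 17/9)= -60923696833591/266607857880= -228.51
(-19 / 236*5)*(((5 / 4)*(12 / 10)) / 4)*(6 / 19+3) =-0.50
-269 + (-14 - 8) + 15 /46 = -13371 /46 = -290.67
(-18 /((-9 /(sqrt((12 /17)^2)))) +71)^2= 5243.46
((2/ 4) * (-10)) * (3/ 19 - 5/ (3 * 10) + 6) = -3415/ 114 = -29.96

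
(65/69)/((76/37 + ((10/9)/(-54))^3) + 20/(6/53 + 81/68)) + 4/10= 755508032194789/1663454275770535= 0.45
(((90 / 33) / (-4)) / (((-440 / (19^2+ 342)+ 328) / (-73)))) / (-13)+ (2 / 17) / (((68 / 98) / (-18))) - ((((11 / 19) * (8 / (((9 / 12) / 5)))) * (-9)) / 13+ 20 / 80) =6528374993317 / 361424121344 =18.06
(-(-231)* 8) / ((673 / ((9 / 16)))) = 2079 / 1346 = 1.54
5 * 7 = 35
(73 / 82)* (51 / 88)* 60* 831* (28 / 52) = 324850365 / 23452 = 13851.71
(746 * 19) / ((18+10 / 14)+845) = 49609 / 3023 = 16.41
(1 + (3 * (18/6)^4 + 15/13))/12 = 3187/156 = 20.43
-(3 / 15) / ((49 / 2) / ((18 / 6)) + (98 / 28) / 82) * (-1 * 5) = 492 / 4039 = 0.12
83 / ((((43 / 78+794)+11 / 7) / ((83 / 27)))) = 1253798 / 3912147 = 0.32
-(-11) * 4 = 44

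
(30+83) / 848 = 113 / 848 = 0.13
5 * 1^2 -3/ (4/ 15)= -25/ 4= -6.25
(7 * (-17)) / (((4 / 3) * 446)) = -357 / 1784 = -0.20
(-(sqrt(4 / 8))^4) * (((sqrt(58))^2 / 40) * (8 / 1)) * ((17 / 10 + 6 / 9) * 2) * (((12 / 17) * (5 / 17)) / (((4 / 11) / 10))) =-22649 / 289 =-78.37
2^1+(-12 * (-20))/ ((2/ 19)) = 2282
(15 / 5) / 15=1 / 5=0.20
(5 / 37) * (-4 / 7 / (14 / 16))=-160 / 1813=-0.09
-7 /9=-0.78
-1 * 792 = -792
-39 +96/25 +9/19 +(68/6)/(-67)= -3327826/95475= -34.86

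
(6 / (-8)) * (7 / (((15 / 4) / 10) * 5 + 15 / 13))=-1.73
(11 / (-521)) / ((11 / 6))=-6 / 521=-0.01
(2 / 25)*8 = 16 / 25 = 0.64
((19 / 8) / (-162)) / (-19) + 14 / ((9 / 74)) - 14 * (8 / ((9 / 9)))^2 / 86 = 104.69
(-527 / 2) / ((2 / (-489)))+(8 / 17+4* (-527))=4237639 / 68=62318.22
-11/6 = -1.83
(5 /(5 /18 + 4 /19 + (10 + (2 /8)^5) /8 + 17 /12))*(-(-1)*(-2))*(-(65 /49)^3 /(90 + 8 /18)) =3462331392000 /42326352137993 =0.08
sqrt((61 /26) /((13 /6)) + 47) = sqrt(8126) /13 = 6.93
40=40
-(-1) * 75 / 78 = 25 / 26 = 0.96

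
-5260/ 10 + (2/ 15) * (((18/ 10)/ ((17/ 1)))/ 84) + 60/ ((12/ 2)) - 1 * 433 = -5646549/ 5950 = -949.00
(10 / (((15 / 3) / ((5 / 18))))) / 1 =0.56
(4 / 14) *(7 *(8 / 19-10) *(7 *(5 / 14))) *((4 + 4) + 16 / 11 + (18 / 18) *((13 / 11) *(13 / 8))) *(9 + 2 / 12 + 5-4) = -2525705 / 456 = -5538.83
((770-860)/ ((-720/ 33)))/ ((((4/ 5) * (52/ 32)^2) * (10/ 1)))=33/ 169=0.20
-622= -622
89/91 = 0.98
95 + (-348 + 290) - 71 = -34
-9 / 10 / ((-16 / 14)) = 0.79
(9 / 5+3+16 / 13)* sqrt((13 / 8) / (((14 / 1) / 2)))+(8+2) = 14* sqrt(182) / 65+10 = 12.91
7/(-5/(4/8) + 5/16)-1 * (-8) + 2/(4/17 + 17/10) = 423812/50995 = 8.31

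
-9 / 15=-3 / 5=-0.60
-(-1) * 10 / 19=10 / 19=0.53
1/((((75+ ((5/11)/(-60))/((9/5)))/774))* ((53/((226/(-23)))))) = -207809712/108606805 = -1.91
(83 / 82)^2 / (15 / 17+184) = 117113 / 21133532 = 0.01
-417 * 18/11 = -7506/11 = -682.36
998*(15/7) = 14970/7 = 2138.57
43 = 43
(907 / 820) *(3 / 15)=907 / 4100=0.22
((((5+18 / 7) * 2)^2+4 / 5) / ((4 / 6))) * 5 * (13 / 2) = 549666 / 49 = 11217.67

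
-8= -8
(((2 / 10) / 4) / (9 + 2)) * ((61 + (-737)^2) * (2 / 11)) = 54323 / 121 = 448.95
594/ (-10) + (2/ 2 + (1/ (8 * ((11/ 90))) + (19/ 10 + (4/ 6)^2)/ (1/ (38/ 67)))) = -56.05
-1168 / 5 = -233.60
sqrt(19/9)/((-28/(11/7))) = -11 * sqrt(19)/588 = -0.08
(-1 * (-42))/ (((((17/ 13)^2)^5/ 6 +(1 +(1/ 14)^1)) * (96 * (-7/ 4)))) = -2895028328829/ 40631178872696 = -0.07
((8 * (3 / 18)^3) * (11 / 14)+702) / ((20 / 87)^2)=223173647 / 16800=13284.15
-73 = -73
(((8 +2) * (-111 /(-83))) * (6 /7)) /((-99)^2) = 740 /632709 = 0.00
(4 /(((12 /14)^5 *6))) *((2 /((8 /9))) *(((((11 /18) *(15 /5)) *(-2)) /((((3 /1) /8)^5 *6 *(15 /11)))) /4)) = -130153408 /2657205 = -48.98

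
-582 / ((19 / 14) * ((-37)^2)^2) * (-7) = 0.00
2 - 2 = 0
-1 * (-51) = 51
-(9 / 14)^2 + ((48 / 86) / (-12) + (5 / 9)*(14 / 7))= 49405 / 75852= 0.65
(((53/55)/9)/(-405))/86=-53/17240850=-0.00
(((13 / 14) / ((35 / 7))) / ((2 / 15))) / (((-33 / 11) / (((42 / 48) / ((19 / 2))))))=-13 / 304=-0.04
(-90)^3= -729000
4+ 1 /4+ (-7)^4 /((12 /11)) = 13231 /6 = 2205.17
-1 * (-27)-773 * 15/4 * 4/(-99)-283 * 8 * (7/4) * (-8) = 1050724/33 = 31840.12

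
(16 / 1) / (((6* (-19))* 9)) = -0.02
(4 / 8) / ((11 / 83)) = 83 / 22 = 3.77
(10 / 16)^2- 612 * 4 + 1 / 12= -469925 / 192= -2447.53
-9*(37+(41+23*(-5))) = 333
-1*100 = -100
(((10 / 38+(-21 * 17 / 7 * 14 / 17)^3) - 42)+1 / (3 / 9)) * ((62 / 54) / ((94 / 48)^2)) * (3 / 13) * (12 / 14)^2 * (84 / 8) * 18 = -2716041590784 / 3819361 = -711124.61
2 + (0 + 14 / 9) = 32 / 9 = 3.56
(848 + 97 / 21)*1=17905 / 21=852.62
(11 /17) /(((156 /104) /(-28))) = -616 /51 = -12.08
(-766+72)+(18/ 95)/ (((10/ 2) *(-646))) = -106476959/ 153425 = -694.00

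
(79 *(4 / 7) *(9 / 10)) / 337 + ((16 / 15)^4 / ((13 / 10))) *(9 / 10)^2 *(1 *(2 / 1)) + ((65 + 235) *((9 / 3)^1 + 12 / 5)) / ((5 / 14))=434870878174 / 95834375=4537.73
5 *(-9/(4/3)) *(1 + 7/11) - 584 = -14063/22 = -639.23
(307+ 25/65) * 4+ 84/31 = 496596/403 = 1232.25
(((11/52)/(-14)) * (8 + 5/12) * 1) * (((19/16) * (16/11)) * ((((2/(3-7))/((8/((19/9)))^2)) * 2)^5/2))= 0.00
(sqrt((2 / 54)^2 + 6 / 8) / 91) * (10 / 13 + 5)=25 * sqrt(2191) / 21294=0.05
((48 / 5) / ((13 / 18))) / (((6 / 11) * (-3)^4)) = 0.30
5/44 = 0.11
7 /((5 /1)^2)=7 /25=0.28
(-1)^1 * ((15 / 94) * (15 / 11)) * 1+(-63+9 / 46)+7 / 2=-1415551 / 23782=-59.52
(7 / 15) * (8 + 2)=14 / 3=4.67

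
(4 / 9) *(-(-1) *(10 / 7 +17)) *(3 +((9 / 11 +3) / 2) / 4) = 28.48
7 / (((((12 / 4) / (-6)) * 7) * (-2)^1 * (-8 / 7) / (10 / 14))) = -5 / 8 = -0.62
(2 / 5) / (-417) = -2 / 2085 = -0.00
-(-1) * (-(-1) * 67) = 67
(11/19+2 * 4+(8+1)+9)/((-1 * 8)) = -505/152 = -3.32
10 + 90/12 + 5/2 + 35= 55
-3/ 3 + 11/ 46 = -35/ 46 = -0.76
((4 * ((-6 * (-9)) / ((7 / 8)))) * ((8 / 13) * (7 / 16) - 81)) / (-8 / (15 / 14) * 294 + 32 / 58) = 16435170 / 1809899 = 9.08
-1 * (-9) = 9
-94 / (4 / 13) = -611 / 2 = -305.50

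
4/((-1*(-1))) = 4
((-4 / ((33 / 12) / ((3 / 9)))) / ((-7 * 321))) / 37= 0.00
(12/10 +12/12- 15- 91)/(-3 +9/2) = -346/5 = -69.20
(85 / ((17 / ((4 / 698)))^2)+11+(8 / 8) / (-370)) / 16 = 8425347973 / 12258052640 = 0.69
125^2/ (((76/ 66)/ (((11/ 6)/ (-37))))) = -1890625/ 2812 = -672.34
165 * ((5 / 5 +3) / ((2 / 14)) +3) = 5115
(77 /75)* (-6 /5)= -154 /125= -1.23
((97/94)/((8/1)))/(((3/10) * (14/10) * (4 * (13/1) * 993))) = 2425/407717856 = 0.00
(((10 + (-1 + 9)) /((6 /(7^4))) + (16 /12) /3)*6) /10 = 64831 /15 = 4322.07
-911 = -911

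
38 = 38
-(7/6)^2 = -49/36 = -1.36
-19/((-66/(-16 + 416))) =3800/33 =115.15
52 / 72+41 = 751 / 18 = 41.72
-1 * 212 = -212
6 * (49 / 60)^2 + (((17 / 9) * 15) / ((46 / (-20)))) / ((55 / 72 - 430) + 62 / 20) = 4.03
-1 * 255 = -255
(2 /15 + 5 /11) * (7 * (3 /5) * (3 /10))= 2037 /2750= 0.74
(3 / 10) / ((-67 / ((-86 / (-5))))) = -129 / 1675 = -0.08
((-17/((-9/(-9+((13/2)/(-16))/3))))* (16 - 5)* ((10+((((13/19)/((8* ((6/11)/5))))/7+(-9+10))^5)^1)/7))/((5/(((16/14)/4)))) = -20347075573422660786226261/1122313592863535042396160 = -18.13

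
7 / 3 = 2.33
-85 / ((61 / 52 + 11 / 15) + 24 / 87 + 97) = -1922700 / 2243503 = -0.86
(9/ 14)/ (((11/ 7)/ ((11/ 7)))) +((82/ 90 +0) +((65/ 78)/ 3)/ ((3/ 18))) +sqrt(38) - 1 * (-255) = sqrt(38) +162679/ 630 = 264.39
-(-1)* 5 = 5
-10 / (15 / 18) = -12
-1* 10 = -10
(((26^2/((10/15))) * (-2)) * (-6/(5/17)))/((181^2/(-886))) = -183274416/163805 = -1118.86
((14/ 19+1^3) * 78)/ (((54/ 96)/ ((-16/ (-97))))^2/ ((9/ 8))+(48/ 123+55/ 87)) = 75214503936/ 6306733669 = 11.93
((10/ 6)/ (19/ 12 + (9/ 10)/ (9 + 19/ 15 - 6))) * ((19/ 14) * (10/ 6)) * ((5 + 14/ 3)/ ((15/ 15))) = 881600/ 43407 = 20.31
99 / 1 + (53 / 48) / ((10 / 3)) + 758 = 137173 / 160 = 857.33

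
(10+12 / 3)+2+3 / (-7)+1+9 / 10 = 1223 / 70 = 17.47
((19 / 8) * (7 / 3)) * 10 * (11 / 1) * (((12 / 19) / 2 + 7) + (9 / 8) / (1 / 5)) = 757295 / 96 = 7888.49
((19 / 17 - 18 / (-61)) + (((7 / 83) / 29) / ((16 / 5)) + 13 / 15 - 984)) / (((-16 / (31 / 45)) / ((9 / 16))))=18231201293833 / 766789324800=23.78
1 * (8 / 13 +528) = 6872 / 13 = 528.62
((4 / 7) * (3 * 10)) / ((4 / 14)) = 60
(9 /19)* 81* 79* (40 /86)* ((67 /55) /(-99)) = -1714932 /98857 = -17.35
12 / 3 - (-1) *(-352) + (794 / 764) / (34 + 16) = -6646403 / 19100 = -347.98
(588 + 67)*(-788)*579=-298845060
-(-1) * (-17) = -17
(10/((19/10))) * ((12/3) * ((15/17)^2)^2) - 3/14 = 12.55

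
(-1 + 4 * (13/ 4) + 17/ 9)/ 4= 125/ 36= 3.47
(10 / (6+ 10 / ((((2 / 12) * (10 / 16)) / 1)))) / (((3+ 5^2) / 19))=95 / 1428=0.07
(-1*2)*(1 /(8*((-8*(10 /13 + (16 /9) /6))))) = 351 /11968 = 0.03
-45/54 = -5/6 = -0.83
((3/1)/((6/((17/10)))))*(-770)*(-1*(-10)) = -6545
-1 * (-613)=613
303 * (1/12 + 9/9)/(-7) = -1313/28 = -46.89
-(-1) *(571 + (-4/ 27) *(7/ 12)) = 46244/ 81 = 570.91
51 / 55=0.93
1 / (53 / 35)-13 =-654 / 53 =-12.34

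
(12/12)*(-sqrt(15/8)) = -sqrt(30)/4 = -1.37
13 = 13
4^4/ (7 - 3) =64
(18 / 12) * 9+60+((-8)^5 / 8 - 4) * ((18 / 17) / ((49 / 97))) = -14194749 / 1666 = -8520.26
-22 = -22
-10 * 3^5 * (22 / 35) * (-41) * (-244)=-15280395.43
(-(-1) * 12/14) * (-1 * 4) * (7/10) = -12/5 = -2.40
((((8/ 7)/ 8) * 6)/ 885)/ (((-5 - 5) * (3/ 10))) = -2/ 6195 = -0.00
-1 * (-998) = 998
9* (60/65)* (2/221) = 216/2873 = 0.08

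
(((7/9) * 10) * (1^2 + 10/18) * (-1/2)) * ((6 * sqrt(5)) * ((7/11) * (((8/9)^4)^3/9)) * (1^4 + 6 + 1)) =-3771324883271680 * sqrt(5)/754934151013713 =-11.17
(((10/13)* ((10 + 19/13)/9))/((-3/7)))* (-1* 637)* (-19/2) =-13832.38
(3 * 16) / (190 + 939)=48 / 1129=0.04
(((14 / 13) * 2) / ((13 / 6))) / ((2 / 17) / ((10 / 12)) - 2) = -7140 / 13351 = -0.53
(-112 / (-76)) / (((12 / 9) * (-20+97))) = 0.01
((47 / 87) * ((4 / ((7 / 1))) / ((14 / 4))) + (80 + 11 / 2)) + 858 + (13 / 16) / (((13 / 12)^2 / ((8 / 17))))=1778566165 / 1884246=943.91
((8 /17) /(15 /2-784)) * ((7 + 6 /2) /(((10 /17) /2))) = -0.02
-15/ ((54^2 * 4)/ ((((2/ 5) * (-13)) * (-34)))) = -221/ 972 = -0.23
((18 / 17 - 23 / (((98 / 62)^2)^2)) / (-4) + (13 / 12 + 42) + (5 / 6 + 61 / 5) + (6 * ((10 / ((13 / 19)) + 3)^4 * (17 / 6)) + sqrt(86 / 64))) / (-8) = -137454958050398575207 / 671765803952880 - sqrt(86) / 64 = -204617.52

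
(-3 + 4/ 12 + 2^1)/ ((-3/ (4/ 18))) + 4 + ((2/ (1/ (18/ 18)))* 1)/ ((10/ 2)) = 1802/ 405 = 4.45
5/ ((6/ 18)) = 15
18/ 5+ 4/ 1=38/ 5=7.60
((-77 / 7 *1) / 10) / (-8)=11 / 80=0.14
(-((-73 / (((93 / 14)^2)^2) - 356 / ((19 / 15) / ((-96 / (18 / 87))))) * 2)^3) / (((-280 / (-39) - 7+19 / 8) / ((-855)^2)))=-132445148869140868155996863674320885198494105600 / 26085612068848189750409901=-5077325711950947676250.15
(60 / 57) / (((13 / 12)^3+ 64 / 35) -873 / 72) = -1209600 / 10370827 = -0.12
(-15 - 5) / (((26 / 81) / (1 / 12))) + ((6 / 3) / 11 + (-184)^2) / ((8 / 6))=25386.94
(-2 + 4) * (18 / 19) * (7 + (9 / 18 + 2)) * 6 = 108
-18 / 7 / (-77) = 18 / 539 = 0.03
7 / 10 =0.70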